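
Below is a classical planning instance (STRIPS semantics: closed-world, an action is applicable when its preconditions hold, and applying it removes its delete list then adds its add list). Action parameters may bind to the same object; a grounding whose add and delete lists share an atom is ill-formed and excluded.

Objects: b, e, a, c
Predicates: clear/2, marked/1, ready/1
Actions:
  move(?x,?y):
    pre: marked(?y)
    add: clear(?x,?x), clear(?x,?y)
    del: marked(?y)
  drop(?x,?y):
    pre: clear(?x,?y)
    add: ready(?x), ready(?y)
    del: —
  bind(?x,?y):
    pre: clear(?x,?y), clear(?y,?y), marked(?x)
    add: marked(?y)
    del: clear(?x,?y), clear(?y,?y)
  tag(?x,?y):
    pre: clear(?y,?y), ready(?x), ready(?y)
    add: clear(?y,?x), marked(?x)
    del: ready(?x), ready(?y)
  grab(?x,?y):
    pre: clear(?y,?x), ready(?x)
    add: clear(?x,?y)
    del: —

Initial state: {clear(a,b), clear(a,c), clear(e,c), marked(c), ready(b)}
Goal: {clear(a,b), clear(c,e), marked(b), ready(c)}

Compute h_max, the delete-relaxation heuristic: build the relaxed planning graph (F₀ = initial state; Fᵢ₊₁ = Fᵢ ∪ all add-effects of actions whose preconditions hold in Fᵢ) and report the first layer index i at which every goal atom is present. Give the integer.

F0 = init (5 atoms)
F1 = F0 ∪ {clear(a,a), clear(b,a), clear(b,b), clear(b,c), clear(c,c), clear(e,e), ready(a), ready(c), ready(e)}  (14 atoms)
F2 = F1 ∪ {clear(a,e), clear(b,e), clear(c,a), clear(c,b), clear(c,e), clear(e,a), clear(e,b), marked(a), marked(b), marked(e)}  (24 atoms)
goal ⊆ F2  ⇒  h_max = 2

2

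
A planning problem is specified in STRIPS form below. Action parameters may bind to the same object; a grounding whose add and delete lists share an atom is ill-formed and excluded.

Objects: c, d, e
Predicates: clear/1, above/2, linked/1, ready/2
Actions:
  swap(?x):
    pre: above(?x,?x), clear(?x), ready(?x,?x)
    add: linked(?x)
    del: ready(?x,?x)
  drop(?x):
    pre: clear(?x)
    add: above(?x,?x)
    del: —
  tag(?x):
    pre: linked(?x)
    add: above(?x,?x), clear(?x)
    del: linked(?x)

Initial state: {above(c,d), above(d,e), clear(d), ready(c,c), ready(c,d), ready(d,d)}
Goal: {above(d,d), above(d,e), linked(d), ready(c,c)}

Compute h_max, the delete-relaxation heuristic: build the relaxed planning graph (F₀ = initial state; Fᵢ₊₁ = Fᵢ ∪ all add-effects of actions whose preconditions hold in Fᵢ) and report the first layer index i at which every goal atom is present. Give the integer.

2

F0 = init (6 atoms)
F1 = F0 ∪ {above(d,d)}  (7 atoms)
F2 = F1 ∪ {linked(d)}  (8 atoms)
goal ⊆ F2  ⇒  h_max = 2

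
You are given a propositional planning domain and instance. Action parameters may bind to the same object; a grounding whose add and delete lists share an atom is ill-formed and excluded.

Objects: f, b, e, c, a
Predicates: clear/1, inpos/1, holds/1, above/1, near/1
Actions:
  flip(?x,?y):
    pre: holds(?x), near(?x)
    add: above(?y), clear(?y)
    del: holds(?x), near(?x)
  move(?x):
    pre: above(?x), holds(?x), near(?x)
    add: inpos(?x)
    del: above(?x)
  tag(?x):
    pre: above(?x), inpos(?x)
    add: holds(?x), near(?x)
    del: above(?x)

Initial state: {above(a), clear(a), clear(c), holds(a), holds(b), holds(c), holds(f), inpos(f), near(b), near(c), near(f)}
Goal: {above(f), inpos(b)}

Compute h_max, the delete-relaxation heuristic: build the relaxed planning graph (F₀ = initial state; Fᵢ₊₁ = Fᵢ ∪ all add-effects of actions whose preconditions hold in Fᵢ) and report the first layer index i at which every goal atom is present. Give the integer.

F0 = init (11 atoms)
F1 = F0 ∪ {above(b), above(c), above(e), above(f), clear(b), clear(e), clear(f)}  (18 atoms)
F2 = F1 ∪ {inpos(b), inpos(c)}  (20 atoms)
goal ⊆ F2  ⇒  h_max = 2

2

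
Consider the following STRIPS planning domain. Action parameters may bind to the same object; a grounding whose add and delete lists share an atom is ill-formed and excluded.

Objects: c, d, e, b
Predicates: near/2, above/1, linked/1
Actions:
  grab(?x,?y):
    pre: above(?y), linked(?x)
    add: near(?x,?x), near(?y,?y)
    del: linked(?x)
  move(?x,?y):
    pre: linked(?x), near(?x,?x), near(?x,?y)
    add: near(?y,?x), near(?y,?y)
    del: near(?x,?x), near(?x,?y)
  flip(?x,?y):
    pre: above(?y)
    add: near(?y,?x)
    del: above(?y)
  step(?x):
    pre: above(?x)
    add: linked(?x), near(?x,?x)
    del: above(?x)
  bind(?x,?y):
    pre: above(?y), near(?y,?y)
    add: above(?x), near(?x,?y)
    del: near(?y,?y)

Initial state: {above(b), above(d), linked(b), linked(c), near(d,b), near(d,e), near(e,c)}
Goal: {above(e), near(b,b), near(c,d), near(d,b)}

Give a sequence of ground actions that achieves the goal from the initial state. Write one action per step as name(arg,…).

grab(c,d); grab(b,d); bind(c,d); bind(e,c)

1. grab(c,d)  →  {above(b), above(d), linked(b), near(c,c), near(d,b), near(d,d), near(d,e), near(e,c)}
2. grab(b,d)  →  {above(b), above(d), near(b,b), near(c,c), near(d,b), near(d,d), near(d,e), near(e,c)}
3. bind(c,d)  →  {above(b), above(c), above(d), near(b,b), near(c,c), near(c,d), near(d,b), near(d,e), near(e,c)}
4. bind(e,c)  →  {above(b), above(c), above(d), above(e), near(b,b), near(c,d), near(d,b), near(d,e), near(e,c)}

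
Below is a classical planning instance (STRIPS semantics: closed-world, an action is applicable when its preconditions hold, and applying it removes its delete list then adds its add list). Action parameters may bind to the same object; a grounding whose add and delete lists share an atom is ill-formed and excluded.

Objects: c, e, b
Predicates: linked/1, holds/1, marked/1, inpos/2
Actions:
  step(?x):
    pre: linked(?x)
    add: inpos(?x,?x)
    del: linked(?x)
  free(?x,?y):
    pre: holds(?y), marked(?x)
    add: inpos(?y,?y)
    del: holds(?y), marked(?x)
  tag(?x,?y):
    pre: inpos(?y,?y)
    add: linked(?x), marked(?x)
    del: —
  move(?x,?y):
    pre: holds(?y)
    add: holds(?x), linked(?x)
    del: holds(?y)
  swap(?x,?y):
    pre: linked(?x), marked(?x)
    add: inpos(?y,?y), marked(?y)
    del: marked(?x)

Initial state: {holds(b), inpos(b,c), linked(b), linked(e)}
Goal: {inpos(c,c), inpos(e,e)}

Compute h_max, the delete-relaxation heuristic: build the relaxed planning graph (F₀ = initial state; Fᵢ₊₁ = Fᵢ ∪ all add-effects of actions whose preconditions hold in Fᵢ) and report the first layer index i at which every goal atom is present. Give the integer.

F0 = init (4 atoms)
F1 = F0 ∪ {holds(c), holds(e), inpos(b,b), inpos(e,e), linked(c)}  (9 atoms)
F2 = F1 ∪ {inpos(c,c), marked(b), marked(c), marked(e)}  (13 atoms)
goal ⊆ F2  ⇒  h_max = 2

2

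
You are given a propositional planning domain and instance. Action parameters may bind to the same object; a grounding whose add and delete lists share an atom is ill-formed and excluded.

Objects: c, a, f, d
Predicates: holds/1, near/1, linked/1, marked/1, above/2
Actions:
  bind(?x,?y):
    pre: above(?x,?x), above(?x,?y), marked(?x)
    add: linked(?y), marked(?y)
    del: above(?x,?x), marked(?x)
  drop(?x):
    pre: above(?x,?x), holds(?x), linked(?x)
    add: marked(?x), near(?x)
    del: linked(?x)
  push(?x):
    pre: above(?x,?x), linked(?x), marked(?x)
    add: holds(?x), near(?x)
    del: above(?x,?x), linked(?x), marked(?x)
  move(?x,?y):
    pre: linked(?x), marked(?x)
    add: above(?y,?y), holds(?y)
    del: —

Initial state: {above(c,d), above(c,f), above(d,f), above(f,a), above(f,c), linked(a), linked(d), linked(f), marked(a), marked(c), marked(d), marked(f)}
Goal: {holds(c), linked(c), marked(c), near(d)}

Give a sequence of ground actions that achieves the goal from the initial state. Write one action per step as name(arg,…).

1. move(a,c)  →  {above(c,c), above(c,d), above(c,f), above(d,f), above(f,a), above(f,c), holds(c), linked(a), linked(d), linked(f), marked(a), marked(c), marked(d), marked(f)}
2. move(a,f)  →  {above(c,c), above(c,d), above(c,f), above(d,f), above(f,a), above(f,c), above(f,f), holds(c), holds(f), linked(a), linked(d), linked(f), marked(a), marked(c), marked(d), marked(f)}
3. bind(f,c)  →  {above(c,c), above(c,d), above(c,f), above(d,f), above(f,a), above(f,c), holds(c), holds(f), linked(a), linked(c), linked(d), linked(f), marked(a), marked(c), marked(d)}
4. move(c,d)  →  {above(c,c), above(c,d), above(c,f), above(d,d), above(d,f), above(f,a), above(f,c), holds(c), holds(d), holds(f), linked(a), linked(c), linked(d), linked(f), marked(a), marked(c), marked(d)}
5. drop(d)  →  {above(c,c), above(c,d), above(c,f), above(d,d), above(d,f), above(f,a), above(f,c), holds(c), holds(d), holds(f), linked(a), linked(c), linked(f), marked(a), marked(c), marked(d), near(d)}

move(a,c); move(a,f); bind(f,c); move(c,d); drop(d)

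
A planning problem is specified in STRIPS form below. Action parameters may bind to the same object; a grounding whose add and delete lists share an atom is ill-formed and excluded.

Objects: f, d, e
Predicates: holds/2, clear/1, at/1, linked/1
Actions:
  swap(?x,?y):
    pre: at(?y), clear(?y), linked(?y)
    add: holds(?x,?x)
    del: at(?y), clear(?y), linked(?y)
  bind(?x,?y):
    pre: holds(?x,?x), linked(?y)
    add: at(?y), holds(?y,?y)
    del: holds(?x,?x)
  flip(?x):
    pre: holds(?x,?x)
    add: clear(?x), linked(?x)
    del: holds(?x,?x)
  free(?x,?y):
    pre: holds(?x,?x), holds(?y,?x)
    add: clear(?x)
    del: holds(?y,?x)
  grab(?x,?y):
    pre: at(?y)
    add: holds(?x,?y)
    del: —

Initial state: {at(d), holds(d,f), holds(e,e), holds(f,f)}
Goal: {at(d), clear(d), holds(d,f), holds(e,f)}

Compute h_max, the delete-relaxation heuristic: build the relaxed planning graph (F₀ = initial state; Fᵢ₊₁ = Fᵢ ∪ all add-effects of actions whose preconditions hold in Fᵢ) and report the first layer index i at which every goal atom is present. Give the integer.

3

F0 = init (4 atoms)
F1 = F0 ∪ {clear(e), clear(f), holds(d,d), holds(e,d), holds(f,d), linked(e), linked(f)}  (11 atoms)
F2 = F1 ∪ {at(e), at(f), clear(d), linked(d)}  (15 atoms)
F3 = F2 ∪ {holds(d,e), holds(e,f), holds(f,e)}  (18 atoms)
goal ⊆ F3  ⇒  h_max = 3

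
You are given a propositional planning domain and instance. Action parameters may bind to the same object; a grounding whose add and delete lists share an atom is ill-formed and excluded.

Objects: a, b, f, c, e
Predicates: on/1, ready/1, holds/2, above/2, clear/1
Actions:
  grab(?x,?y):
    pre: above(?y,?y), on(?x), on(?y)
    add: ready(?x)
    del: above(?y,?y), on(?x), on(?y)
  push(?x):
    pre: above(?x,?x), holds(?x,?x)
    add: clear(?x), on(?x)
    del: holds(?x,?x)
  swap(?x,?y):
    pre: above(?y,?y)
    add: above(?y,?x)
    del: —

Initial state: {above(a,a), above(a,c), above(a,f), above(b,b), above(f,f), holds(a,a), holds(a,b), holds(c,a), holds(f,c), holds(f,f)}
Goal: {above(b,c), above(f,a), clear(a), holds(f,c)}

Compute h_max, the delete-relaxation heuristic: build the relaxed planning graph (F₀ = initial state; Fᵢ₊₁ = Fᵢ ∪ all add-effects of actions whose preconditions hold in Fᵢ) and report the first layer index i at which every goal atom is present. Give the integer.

F0 = init (10 atoms)
F1 = F0 ∪ {above(a,b), above(a,e), above(b,a), above(b,c), above(b,e), above(b,f), above(f,a), above(f,b), above(f,c), above(f,e), clear(a), clear(f), on(a), on(f)}  (24 atoms)
goal ⊆ F1  ⇒  h_max = 1

1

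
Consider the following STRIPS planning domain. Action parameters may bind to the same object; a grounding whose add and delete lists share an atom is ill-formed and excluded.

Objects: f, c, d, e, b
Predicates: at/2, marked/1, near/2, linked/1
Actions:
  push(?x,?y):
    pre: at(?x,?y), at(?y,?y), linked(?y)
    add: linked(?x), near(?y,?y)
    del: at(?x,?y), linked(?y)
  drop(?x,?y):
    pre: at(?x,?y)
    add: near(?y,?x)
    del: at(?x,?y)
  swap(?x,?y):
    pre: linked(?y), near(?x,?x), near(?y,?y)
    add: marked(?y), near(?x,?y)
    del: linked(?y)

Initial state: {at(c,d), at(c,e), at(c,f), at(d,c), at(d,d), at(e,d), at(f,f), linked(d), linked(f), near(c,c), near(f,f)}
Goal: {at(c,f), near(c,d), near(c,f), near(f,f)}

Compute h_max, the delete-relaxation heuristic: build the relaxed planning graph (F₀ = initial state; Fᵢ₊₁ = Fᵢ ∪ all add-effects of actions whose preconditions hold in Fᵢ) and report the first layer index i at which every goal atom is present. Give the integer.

1

F0 = init (11 atoms)
F1 = F0 ∪ {linked(c), linked(e), marked(f), near(c,d), near(c,f), near(d,c), near(d,d), near(d,e), near(e,c), near(f,c)}  (21 atoms)
goal ⊆ F1  ⇒  h_max = 1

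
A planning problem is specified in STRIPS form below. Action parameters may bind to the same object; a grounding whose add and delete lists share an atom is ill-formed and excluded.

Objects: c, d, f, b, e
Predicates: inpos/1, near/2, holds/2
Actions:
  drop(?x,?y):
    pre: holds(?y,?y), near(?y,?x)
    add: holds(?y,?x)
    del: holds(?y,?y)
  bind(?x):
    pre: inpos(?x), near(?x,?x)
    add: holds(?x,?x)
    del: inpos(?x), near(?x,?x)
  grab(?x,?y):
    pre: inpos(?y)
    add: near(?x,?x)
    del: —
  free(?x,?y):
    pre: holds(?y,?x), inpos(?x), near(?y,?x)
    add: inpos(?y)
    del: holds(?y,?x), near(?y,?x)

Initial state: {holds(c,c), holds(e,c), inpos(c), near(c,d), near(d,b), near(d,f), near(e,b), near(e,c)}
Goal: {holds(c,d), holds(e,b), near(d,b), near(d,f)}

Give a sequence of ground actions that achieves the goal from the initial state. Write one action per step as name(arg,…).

1. drop(d,c)  →  {holds(c,d), holds(e,c), inpos(c), near(c,d), near(d,b), near(d,f), near(e,b), near(e,c)}
2. grab(e,c)  →  {holds(c,d), holds(e,c), inpos(c), near(c,d), near(d,b), near(d,f), near(e,b), near(e,c), near(e,e)}
3. free(c,e)  →  {holds(c,d), inpos(c), inpos(e), near(c,d), near(d,b), near(d,f), near(e,b), near(e,e)}
4. bind(e)  →  {holds(c,d), holds(e,e), inpos(c), near(c,d), near(d,b), near(d,f), near(e,b)}
5. drop(b,e)  →  {holds(c,d), holds(e,b), inpos(c), near(c,d), near(d,b), near(d,f), near(e,b)}

drop(d,c); grab(e,c); free(c,e); bind(e); drop(b,e)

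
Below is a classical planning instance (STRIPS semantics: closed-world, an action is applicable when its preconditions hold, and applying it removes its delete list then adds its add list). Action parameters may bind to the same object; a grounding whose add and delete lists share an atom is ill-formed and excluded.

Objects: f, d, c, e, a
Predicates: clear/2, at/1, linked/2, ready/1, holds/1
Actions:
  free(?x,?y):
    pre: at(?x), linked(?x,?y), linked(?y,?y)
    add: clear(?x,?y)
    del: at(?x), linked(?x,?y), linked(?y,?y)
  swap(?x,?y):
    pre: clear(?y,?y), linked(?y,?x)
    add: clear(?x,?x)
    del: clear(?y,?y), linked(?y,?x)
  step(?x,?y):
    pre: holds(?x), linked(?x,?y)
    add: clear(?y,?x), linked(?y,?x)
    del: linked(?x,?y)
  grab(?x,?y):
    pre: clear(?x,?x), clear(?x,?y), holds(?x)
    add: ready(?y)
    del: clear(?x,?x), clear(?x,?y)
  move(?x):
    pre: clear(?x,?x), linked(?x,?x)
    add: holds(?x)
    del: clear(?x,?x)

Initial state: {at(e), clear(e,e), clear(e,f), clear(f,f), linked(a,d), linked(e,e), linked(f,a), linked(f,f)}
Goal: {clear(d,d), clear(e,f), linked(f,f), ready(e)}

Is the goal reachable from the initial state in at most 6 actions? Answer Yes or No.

Yes

1. swap(a,f)  →  {at(e), clear(a,a), clear(e,e), clear(e,f), linked(a,d), linked(e,e), linked(f,f)}
2. swap(d,a)  →  {at(e), clear(d,d), clear(e,e), clear(e,f), linked(e,e), linked(f,f)}
3. move(e)  →  {at(e), clear(d,d), clear(e,f), holds(e), linked(e,e), linked(f,f)}
4. free(e,e)  →  {clear(d,d), clear(e,e), clear(e,f), holds(e), linked(f,f)}
5. grab(e,e)  →  {clear(d,d), clear(e,f), holds(e), linked(f,f), ready(e)}
optimal plan length = 5; 5 ≤ 6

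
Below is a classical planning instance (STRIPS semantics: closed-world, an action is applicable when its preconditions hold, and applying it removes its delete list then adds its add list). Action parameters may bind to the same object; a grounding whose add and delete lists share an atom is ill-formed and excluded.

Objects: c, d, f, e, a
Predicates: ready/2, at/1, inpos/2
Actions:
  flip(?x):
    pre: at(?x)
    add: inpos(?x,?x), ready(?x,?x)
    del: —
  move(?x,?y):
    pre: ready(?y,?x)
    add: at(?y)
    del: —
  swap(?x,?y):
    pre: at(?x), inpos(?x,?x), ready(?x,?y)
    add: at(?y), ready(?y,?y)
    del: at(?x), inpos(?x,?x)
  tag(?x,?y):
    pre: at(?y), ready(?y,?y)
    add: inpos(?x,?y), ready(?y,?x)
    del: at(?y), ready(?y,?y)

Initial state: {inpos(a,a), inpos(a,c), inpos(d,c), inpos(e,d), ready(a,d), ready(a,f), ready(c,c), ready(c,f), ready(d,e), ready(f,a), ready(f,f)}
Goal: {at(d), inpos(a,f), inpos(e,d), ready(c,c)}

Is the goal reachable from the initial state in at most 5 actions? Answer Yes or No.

1. move(f,f)  →  {at(f), inpos(a,a), inpos(a,c), inpos(d,c), inpos(e,d), ready(a,d), ready(a,f), ready(c,c), ready(c,f), ready(d,e), ready(f,a), ready(f,f)}
2. move(e,d)  →  {at(d), at(f), inpos(a,a), inpos(a,c), inpos(d,c), inpos(e,d), ready(a,d), ready(a,f), ready(c,c), ready(c,f), ready(d,e), ready(f,a), ready(f,f)}
3. tag(a,f)  →  {at(d), inpos(a,a), inpos(a,c), inpos(a,f), inpos(d,c), inpos(e,d), ready(a,d), ready(a,f), ready(c,c), ready(c,f), ready(d,e), ready(f,a)}
optimal plan length = 3; 3 ≤ 5

Yes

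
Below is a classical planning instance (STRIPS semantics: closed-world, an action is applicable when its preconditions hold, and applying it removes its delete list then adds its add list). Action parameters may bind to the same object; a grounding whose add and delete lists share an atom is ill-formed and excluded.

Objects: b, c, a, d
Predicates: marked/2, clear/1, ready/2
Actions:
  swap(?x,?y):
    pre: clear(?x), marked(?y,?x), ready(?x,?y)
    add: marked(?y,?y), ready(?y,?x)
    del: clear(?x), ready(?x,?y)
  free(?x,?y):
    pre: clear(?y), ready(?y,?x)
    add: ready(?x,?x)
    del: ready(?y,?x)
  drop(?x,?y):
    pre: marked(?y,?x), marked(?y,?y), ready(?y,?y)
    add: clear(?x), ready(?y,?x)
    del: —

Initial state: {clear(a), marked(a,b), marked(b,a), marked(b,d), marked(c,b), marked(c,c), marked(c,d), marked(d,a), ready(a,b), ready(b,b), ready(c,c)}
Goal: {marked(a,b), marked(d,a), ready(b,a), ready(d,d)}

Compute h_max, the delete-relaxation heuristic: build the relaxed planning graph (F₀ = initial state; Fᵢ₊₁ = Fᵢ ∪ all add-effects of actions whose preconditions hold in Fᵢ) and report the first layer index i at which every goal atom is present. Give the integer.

2

F0 = init (11 atoms)
F1 = F0 ∪ {clear(b), clear(c), clear(d), marked(b,b), ready(b,a), ready(c,b), ready(c,d)}  (18 atoms)
F2 = F1 ∪ {marked(a,a), ready(a,a), ready(b,d), ready(d,d)}  (22 atoms)
goal ⊆ F2  ⇒  h_max = 2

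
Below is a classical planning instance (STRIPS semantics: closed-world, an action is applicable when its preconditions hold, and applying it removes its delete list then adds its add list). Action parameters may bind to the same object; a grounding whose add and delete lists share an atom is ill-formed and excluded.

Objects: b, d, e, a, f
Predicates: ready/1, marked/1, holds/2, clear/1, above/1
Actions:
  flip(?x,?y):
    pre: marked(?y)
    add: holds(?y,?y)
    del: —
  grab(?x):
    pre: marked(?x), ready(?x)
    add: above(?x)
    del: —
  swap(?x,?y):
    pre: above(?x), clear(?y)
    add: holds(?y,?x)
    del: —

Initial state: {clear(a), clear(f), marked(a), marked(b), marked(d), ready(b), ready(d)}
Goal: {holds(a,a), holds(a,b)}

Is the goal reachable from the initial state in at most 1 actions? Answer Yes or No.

1. flip(b,a)  →  {clear(a), clear(f), holds(a,a), marked(a), marked(b), marked(d), ready(b), ready(d)}
2. grab(b)  →  {above(b), clear(a), clear(f), holds(a,a), marked(a), marked(b), marked(d), ready(b), ready(d)}
3. swap(b,a)  →  {above(b), clear(a), clear(f), holds(a,a), holds(a,b), marked(a), marked(b), marked(d), ready(b), ready(d)}
optimal plan length = 3; 3 > 1

No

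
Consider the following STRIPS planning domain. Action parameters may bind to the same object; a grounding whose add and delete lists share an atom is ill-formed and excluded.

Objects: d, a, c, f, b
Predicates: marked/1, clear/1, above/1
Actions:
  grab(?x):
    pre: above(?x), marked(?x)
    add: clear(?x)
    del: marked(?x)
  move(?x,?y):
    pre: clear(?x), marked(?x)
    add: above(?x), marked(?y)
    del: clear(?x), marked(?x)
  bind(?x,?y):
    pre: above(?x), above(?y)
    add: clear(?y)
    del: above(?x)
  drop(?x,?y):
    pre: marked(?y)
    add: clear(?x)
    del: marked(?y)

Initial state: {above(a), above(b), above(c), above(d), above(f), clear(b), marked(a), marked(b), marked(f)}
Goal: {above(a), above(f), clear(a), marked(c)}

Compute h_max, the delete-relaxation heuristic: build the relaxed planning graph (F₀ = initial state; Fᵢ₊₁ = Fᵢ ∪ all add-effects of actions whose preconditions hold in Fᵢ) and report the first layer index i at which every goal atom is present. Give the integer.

F0 = init (9 atoms)
F1 = F0 ∪ {clear(a), clear(c), clear(d), clear(f), marked(c), marked(d)}  (15 atoms)
goal ⊆ F1  ⇒  h_max = 1

1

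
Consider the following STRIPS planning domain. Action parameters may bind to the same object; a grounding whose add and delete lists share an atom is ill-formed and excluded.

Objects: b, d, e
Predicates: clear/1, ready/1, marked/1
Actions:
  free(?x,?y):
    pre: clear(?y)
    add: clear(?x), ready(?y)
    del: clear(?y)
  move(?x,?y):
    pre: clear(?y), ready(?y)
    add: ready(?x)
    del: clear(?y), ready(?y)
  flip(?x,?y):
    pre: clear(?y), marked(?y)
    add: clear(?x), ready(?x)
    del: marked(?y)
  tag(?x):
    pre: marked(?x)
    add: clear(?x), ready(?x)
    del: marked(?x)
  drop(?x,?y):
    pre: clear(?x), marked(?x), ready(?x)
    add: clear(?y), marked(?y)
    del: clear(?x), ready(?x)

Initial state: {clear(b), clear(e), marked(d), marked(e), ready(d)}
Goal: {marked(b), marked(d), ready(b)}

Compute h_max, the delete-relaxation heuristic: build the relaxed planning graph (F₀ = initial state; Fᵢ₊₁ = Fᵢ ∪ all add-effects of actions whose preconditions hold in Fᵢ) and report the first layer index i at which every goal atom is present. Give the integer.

F0 = init (5 atoms)
F1 = F0 ∪ {clear(d), ready(b), ready(e)}  (8 atoms)
F2 = F1 ∪ {marked(b)}  (9 atoms)
goal ⊆ F2  ⇒  h_max = 2

2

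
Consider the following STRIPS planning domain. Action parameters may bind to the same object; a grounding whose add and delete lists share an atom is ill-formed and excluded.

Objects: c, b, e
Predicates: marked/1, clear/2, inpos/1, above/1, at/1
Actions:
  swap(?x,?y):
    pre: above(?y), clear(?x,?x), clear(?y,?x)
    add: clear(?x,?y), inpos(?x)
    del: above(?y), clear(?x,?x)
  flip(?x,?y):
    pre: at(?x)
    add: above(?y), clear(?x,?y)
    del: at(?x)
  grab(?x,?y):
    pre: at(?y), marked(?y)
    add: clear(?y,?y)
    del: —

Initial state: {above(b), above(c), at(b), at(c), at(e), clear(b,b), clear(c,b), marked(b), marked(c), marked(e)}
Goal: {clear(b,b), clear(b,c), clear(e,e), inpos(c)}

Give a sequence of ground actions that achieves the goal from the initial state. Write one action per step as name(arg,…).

1. flip(c,c)  →  {above(b), above(c), at(b), at(e), clear(b,b), clear(c,b), clear(c,c), marked(b), marked(c), marked(e)}
2. flip(b,c)  →  {above(b), above(c), at(e), clear(b,b), clear(b,c), clear(c,b), clear(c,c), marked(b), marked(c), marked(e)}
3. swap(c,b)  →  {above(c), at(e), clear(b,b), clear(b,c), clear(c,b), inpos(c), marked(b), marked(c), marked(e)}
4. flip(e,e)  →  {above(c), above(e), clear(b,b), clear(b,c), clear(c,b), clear(e,e), inpos(c), marked(b), marked(c), marked(e)}

flip(c,c); flip(b,c); swap(c,b); flip(e,e)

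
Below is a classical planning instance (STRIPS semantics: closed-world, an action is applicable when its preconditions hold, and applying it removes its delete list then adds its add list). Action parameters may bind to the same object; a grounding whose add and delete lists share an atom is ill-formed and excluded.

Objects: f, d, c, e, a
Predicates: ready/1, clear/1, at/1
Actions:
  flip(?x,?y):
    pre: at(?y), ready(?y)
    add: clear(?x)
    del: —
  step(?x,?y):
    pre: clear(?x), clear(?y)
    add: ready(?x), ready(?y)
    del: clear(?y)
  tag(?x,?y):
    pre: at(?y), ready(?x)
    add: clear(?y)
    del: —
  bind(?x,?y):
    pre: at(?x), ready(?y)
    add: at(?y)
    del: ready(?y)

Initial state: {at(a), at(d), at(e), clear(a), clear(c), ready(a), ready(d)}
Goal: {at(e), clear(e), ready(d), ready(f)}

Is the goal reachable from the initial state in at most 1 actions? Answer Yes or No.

No

1. flip(f,d)  →  {at(a), at(d), at(e), clear(a), clear(c), clear(f), ready(a), ready(d)}
2. flip(e,d)  →  {at(a), at(d), at(e), clear(a), clear(c), clear(e), clear(f), ready(a), ready(d)}
3. step(f,f)  →  {at(a), at(d), at(e), clear(a), clear(c), clear(e), ready(a), ready(d), ready(f)}
optimal plan length = 3; 3 > 1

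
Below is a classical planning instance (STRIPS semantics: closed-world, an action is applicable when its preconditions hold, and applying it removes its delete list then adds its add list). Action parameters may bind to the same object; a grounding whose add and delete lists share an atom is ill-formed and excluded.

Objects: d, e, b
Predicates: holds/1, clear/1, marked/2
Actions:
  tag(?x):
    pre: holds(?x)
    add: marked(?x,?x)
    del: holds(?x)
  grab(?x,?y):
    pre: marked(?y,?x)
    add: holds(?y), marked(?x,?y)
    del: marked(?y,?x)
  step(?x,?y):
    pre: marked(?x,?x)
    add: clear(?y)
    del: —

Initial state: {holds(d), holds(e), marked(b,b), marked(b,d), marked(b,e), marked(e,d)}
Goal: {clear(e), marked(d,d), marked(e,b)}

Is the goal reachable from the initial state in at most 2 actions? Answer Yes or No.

1. tag(d)  →  {holds(e), marked(b,b), marked(b,d), marked(b,e), marked(d,d), marked(e,d)}
2. grab(e,b)  →  {holds(b), holds(e), marked(b,b), marked(b,d), marked(d,d), marked(e,b), marked(e,d)}
3. step(d,e)  →  {clear(e), holds(b), holds(e), marked(b,b), marked(b,d), marked(d,d), marked(e,b), marked(e,d)}
optimal plan length = 3; 3 > 2

No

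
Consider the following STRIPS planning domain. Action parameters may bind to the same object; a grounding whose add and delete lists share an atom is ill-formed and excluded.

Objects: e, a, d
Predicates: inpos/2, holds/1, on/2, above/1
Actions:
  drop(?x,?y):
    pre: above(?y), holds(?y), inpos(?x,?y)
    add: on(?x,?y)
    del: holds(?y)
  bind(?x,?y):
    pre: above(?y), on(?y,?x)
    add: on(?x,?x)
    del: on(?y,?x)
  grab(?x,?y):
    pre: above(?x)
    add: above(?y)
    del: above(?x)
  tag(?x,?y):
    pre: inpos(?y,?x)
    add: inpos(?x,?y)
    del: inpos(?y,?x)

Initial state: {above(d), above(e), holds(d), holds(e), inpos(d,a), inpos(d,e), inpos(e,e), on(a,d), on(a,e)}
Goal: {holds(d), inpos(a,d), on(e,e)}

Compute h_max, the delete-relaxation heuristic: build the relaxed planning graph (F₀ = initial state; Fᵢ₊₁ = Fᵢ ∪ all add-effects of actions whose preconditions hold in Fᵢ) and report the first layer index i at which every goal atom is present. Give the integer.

1

F0 = init (9 atoms)
F1 = F0 ∪ {above(a), inpos(a,d), inpos(e,d), on(d,e), on(e,e)}  (14 atoms)
goal ⊆ F1  ⇒  h_max = 1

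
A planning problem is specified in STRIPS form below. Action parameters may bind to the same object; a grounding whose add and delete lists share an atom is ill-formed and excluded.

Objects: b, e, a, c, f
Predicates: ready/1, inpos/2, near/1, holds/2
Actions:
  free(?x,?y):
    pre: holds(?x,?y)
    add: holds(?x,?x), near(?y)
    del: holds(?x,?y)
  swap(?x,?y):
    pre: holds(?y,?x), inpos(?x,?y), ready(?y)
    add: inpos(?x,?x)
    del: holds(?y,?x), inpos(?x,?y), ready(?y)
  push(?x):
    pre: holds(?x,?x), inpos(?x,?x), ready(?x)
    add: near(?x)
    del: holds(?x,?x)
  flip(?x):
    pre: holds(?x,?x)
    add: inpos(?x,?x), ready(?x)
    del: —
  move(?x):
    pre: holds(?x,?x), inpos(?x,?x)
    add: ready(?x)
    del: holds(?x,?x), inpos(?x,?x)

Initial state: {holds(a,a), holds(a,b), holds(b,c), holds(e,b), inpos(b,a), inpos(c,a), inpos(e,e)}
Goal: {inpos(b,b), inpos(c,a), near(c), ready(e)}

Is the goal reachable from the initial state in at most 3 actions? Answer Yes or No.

1. free(b,c)  →  {holds(a,a), holds(a,b), holds(b,b), holds(e,b), inpos(b,a), inpos(c,a), inpos(e,e), near(c)}
2. free(e,b)  →  {holds(a,a), holds(a,b), holds(b,b), holds(e,e), inpos(b,a), inpos(c,a), inpos(e,e), near(b), near(c)}
3. flip(b)  →  {holds(a,a), holds(a,b), holds(b,b), holds(e,e), inpos(b,a), inpos(b,b), inpos(c,a), inpos(e,e), near(b), near(c), ready(b)}
4. flip(e)  →  {holds(a,a), holds(a,b), holds(b,b), holds(e,e), inpos(b,a), inpos(b,b), inpos(c,a), inpos(e,e), near(b), near(c), ready(b), ready(e)}
optimal plan length = 4; 4 > 3

No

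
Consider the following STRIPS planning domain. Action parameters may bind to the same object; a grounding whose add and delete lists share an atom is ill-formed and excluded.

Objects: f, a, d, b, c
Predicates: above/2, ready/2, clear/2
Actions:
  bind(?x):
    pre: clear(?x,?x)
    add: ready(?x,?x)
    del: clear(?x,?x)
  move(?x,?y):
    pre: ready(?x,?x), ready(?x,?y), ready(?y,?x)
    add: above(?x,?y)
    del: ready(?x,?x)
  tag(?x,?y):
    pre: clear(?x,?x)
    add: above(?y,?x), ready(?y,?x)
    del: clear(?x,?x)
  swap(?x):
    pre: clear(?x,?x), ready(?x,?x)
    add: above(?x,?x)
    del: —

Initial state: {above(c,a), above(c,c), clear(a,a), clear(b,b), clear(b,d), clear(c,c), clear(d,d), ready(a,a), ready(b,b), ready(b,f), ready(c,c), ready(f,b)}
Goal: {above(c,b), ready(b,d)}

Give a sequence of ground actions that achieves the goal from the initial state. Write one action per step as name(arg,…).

tag(d,b); tag(b,c)

1. tag(d,b)  →  {above(b,d), above(c,a), above(c,c), clear(a,a), clear(b,b), clear(b,d), clear(c,c), ready(a,a), ready(b,b), ready(b,d), ready(b,f), ready(c,c), ready(f,b)}
2. tag(b,c)  →  {above(b,d), above(c,a), above(c,b), above(c,c), clear(a,a), clear(b,d), clear(c,c), ready(a,a), ready(b,b), ready(b,d), ready(b,f), ready(c,b), ready(c,c), ready(f,b)}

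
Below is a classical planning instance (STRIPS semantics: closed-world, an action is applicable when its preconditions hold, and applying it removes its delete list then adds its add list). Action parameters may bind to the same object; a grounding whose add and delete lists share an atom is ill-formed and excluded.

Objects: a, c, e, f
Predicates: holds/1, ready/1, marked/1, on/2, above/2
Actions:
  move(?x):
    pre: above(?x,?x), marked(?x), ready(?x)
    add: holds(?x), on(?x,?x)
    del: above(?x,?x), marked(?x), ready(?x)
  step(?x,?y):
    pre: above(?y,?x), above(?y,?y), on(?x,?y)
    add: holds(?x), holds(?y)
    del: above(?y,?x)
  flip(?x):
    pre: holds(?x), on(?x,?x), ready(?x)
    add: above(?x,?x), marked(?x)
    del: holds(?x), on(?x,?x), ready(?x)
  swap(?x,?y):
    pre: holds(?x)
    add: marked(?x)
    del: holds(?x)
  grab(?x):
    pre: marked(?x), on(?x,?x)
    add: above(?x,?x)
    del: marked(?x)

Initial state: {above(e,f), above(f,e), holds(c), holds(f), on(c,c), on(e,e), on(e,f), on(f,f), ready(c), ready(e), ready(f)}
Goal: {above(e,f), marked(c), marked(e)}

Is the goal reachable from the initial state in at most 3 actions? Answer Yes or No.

1. flip(c)  →  {above(c,c), above(e,f), above(f,e), holds(f), marked(c), on(e,e), on(e,f), on(f,f), ready(e), ready(f)}
2. flip(f)  →  {above(c,c), above(e,f), above(f,e), above(f,f), marked(c), marked(f), on(e,e), on(e,f), ready(e)}
3. step(e,f)  →  {above(c,c), above(e,f), above(f,f), holds(e), holds(f), marked(c), marked(f), on(e,e), on(e,f), ready(e)}
4. flip(e)  →  {above(c,c), above(e,e), above(e,f), above(f,f), holds(f), marked(c), marked(e), marked(f), on(e,f)}
optimal plan length = 4; 4 > 3

No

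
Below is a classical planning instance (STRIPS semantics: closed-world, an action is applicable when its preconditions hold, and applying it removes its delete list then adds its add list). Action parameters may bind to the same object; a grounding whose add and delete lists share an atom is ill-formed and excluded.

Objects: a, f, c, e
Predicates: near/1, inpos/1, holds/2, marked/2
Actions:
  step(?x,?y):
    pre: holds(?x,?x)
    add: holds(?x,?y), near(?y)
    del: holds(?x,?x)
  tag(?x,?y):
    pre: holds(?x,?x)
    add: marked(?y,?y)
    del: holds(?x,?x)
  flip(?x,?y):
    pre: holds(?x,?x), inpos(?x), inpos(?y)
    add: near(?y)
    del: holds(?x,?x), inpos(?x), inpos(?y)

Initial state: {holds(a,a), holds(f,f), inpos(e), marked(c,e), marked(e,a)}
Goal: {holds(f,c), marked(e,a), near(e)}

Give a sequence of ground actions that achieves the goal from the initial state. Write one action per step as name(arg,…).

1. step(a,e)  →  {holds(a,e), holds(f,f), inpos(e), marked(c,e), marked(e,a), near(e)}
2. step(f,c)  →  {holds(a,e), holds(f,c), inpos(e), marked(c,e), marked(e,a), near(c), near(e)}

step(a,e); step(f,c)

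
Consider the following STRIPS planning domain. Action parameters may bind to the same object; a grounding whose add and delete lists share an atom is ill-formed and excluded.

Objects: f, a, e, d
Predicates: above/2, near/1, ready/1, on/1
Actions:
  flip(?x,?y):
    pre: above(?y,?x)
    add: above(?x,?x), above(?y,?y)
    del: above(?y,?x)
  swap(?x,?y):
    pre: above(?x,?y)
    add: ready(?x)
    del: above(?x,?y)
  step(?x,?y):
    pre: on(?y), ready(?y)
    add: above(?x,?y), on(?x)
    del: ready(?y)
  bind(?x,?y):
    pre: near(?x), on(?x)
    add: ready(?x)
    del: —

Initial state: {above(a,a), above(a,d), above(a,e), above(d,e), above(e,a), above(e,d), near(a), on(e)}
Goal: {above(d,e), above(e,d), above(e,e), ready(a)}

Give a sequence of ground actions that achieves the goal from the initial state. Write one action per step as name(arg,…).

1. flip(a,e)  →  {above(a,a), above(a,d), above(a,e), above(d,e), above(e,d), above(e,e), near(a), on(e)}
2. swap(a,a)  →  {above(a,d), above(a,e), above(d,e), above(e,d), above(e,e), near(a), on(e), ready(a)}

flip(a,e); swap(a,a)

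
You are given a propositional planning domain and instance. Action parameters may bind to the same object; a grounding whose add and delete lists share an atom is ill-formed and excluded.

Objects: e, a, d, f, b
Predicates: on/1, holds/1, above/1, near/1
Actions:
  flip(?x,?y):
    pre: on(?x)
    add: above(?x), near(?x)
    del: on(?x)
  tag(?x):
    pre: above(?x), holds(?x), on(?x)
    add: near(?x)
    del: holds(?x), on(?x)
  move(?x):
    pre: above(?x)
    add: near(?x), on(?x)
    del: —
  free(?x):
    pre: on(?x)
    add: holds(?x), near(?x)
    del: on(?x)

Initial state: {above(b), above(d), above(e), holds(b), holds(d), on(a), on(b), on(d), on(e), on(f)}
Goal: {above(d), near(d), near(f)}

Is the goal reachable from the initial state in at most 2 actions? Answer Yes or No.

1. flip(d,e)  →  {above(b), above(d), above(e), holds(b), holds(d), near(d), on(a), on(b), on(e), on(f)}
2. flip(f,e)  →  {above(b), above(d), above(e), above(f), holds(b), holds(d), near(d), near(f), on(a), on(b), on(e)}
optimal plan length = 2; 2 ≤ 2

Yes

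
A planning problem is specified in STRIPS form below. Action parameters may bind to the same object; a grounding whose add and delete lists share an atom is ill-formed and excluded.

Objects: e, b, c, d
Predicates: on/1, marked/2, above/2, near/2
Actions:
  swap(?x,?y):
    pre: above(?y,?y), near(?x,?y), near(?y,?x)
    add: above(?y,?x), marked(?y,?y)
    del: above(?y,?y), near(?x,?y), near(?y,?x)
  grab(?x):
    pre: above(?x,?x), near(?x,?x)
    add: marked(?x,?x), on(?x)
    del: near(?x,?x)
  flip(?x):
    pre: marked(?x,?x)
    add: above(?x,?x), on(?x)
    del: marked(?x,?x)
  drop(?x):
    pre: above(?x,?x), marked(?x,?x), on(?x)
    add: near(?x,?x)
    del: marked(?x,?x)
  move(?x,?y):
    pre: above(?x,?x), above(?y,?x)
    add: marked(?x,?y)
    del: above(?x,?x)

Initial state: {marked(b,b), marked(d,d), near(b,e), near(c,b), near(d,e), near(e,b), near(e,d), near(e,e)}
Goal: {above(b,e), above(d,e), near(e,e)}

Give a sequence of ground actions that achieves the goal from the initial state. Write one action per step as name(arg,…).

1. flip(b)  →  {above(b,b), marked(d,d), near(b,e), near(c,b), near(d,e), near(e,b), near(e,d), near(e,e), on(b)}
2. swap(e,b)  →  {above(b,e), marked(b,b), marked(d,d), near(c,b), near(d,e), near(e,d), near(e,e), on(b)}
3. flip(d)  →  {above(b,e), above(d,d), marked(b,b), near(c,b), near(d,e), near(e,d), near(e,e), on(b), on(d)}
4. swap(e,d)  →  {above(b,e), above(d,e), marked(b,b), marked(d,d), near(c,b), near(e,e), on(b), on(d)}

flip(b); swap(e,b); flip(d); swap(e,d)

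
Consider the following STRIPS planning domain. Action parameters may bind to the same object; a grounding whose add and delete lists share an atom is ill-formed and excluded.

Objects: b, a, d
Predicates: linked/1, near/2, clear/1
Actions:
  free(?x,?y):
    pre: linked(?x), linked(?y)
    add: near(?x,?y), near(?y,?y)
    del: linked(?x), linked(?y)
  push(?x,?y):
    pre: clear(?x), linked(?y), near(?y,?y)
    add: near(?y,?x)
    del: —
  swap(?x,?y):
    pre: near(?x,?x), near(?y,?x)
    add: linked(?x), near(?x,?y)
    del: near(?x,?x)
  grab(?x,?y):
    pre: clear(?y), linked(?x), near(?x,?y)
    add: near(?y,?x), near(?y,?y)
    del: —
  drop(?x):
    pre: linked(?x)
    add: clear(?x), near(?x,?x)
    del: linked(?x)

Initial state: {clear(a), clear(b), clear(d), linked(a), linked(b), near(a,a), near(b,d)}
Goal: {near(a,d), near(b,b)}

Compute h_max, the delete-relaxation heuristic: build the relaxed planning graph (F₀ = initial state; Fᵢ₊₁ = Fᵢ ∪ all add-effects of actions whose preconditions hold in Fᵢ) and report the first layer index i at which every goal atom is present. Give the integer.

F0 = init (7 atoms)
F1 = F0 ∪ {near(a,b), near(a,d), near(b,a), near(b,b), near(d,b), near(d,d)}  (13 atoms)
goal ⊆ F1  ⇒  h_max = 1

1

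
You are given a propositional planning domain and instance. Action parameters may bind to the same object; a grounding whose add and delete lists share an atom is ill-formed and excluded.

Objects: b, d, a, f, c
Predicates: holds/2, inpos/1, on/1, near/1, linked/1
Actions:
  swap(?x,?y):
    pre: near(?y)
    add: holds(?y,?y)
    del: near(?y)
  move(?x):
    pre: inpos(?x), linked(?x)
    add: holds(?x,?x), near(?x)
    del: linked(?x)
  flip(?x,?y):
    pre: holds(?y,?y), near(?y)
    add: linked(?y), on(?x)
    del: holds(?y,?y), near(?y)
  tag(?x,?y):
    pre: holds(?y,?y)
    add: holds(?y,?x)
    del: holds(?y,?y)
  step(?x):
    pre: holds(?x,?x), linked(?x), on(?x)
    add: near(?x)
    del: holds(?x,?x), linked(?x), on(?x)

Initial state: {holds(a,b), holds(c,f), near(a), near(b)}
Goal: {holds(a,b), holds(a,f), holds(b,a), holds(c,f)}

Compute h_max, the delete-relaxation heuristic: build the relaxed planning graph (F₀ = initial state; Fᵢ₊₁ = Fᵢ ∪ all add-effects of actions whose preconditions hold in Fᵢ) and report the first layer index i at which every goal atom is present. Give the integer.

2

F0 = init (4 atoms)
F1 = F0 ∪ {holds(a,a), holds(b,b)}  (6 atoms)
F2 = F1 ∪ {holds(a,c), holds(a,d), holds(a,f), holds(b,a), holds(b,c), holds(b,d), holds(b,f), linked(a), linked(b), on(a), on(b), on(c), on(d), on(f)}  (20 atoms)
goal ⊆ F2  ⇒  h_max = 2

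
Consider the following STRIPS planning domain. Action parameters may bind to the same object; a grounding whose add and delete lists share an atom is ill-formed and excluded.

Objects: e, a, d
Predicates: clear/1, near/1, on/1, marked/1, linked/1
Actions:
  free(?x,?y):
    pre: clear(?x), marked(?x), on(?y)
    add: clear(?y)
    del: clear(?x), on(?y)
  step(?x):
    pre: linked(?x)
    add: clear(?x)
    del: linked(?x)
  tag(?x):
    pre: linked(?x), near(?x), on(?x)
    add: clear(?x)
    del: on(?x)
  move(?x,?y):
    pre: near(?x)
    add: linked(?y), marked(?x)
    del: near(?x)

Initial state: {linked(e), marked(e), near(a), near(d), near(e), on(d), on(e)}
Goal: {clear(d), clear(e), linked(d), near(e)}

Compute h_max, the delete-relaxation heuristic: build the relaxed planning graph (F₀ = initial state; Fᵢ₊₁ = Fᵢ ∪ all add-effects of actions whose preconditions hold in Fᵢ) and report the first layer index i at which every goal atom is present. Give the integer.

F0 = init (7 atoms)
F1 = F0 ∪ {clear(e), linked(a), linked(d), marked(a), marked(d)}  (12 atoms)
F2 = F1 ∪ {clear(a), clear(d)}  (14 atoms)
goal ⊆ F2  ⇒  h_max = 2

2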